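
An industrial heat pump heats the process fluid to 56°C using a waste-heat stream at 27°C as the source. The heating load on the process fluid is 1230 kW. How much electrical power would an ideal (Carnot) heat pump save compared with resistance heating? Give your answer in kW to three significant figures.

In absolute terms T_C = 300.15 K and T_H = 329.15 K, so ΔT = 29.00 K.
COP_Carnot = T_H/ΔT = 329.15/29.00 = 11.35.
Resistance heating needs Ẇ_res = Q̇_H = 1230 kW; the reversible heat pump needs only Ẇ_hp = Q̇_H/COP = 108.4 kW.
Saving = 1230 − 108.4 = 1122 kW.

1120 kW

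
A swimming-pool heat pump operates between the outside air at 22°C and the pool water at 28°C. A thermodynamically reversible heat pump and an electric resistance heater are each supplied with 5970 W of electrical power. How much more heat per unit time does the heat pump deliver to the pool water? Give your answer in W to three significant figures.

In absolute terms T_C = 295.15 K and T_H = 301.15 K, so ΔT = 6.000 K.
COP_Carnot = T_H/ΔT = 301.15/6.000 = 50.19.
The heat pump delivers Q̇_H = COP × Ẇ = 299600 W; the resistance heater delivers Ẇ = 5970 W.
Extra = (COP − 1)·Ẇ = 293700 W.

294000 W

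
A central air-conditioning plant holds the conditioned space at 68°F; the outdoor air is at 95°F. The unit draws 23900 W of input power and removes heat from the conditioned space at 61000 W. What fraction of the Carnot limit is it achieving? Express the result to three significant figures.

COP_actual = Q̇_C/Ẇ = 61000/23900 = 2.552.
In absolute terms T_C = 293.15 K and T_H = 308.15 K, so ΔT = 15.00 K.
COP_Carnot = T_C/ΔT = 293.15/15.00 = 19.54.
η_II = COP_actual/COP_Carnot = 2.552/19.54 = 0.1306.

0.131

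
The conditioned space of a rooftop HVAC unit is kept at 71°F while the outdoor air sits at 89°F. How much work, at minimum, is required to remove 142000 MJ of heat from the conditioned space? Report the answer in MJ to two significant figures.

In absolute terms T_C = 294.82 K and T_H = 304.82 K, so ΔT = 10.00 K.
The reversible limit is COP_R = T_C/ΔT = 29.48, so W_min = Q_C/COP = Q_C·ΔT/T_C.
W_min = 142000 × 10.00/294.82 = 4817 MJ.

4800 MJ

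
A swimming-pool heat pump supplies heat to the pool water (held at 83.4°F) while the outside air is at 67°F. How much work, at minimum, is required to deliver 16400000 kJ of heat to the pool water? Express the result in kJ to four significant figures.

495300 kJ

In absolute terms T_C = 292.59 K and T_H = 301.71 K, so ΔT = 9.111 K.
The reversible limit is COP_HP = T_H/ΔT = 33.11, so W_min = Q_H/COP = Q_H·ΔT/T_H.
W_min = 16400000 × 9.111/301.71 = 495300 kJ.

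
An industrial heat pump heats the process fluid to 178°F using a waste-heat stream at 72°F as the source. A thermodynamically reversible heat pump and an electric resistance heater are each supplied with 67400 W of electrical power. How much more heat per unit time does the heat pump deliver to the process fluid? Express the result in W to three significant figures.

In absolute terms T_C = 295.37 K and T_H = 354.26 K, so ΔT = 58.89 K.
COP_Carnot = T_H/ΔT = 354.26/58.89 = 6.016.
The heat pump delivers Q̇_H = COP × Ẇ = 405500 W; the resistance heater delivers Ẇ = 67400 W.
Extra = (COP − 1)·Ẇ = 338100 W.

338000 W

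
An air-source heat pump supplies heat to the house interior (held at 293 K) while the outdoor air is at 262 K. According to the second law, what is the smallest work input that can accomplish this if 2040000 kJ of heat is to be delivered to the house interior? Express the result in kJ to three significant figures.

The reservoir spacing is ΔT = 293 − 262 = 31.00 K.
The reversible limit is COP_HP = T_H/ΔT = 9.452, so W_min = Q_H/COP = Q_H·ΔT/T_H.
W_min = 2040000 × 31.00/293.00 = 215800 kJ.

216000 kJ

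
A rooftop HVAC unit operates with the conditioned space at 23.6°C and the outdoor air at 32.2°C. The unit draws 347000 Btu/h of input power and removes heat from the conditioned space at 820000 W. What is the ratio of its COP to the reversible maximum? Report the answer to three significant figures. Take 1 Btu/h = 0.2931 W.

0.234

Converting, Q̇_C = 820000 W = 2798000 Btu/h, so COP_actual = Q̇_C/Ẇ = 2798000/347000 = 8.062.
In absolute terms T_C = 296.75 K and T_H = 305.35 K, so ΔT = 8.600 K.
COP_Carnot = T_C/ΔT = 296.75/8.600 = 34.51.
η_II = COP_actual/COP_Carnot = 8.062/34.51 = 0.2337.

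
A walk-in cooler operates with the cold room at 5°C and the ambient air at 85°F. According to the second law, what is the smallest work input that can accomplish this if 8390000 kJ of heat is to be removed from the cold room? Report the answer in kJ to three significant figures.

737000 kJ

In absolute terms T_C = 278.15 K and T_H = 302.59 K, so ΔT = 24.44 K.
The reversible limit is COP_R = T_C/ΔT = 11.38, so W_min = Q_C/COP = Q_C·ΔT/T_C.
W_min = 8390000 × 24.44/278.15 = 737300 kJ.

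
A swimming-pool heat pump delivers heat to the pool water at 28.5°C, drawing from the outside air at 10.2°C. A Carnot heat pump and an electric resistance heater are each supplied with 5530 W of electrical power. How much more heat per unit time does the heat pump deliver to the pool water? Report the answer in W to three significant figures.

In absolute terms T_C = 283.35 K and T_H = 301.65 K, so ΔT = 18.30 K.
COP_Carnot = T_H/ΔT = 301.65/18.30 = 16.48.
The heat pump delivers Q̇_H = COP × Ẇ = 91150 W; the resistance heater delivers Ẇ = 5530 W.
Extra = (COP − 1)·Ẇ = 85620 W.

85600 W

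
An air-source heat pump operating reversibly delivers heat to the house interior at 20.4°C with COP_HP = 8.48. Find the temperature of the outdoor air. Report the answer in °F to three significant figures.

6.41 °F

COP_HP = T_H/(T_H − T_C) gives T_H − T_C = T_H/COP.
With T_H = 293.55 K, T_C = 293.55 × (1 − 1/8.48) = 258.93 K.
Converting, 258.93 K = 6.41°F.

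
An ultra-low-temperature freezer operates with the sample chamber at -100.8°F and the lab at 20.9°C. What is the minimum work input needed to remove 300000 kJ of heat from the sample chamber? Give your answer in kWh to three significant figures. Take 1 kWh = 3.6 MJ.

In absolute terms T_C = 199.37 K and T_H = 294.05 K, so ΔT = 94.68 K.
The reversible limit is COP_R = T_C/ΔT = 2.106, so W_min = Q_C/COP = Q_C·ΔT/T_C.
W_min = 300000 × 94.68/199.37 = 142500 kJ = 39.57 kWh.

39.6 kWh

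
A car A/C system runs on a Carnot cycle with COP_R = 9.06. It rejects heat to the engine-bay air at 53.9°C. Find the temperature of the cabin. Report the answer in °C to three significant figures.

21.4 °C

For a Carnot refrigerator COP_R = T_C/(T_H − T_C), so T_C = COP·T_H/(1 + COP).
With T_H = 327.05 K, T_C = 9.06 × 327.05/10.06 = 294.54 K.
Converting, 294.54 K = 21.39°C.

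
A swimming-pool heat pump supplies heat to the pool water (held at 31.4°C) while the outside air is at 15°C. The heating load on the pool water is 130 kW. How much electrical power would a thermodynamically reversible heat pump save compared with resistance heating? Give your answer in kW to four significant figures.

123.0 kW

In absolute terms T_C = 288.15 K and T_H = 304.55 K, so ΔT = 16.40 K.
COP_Carnot = T_H/ΔT = 304.55/16.40 = 18.57.
Resistance heating needs Ẇ_res = Q̇_H = 130.0 kW; the reversible heat pump needs only Ẇ_hp = Q̇_H/COP = 7.000 kW.
Saving = 130.0 − 7.000 = 123.0 kW.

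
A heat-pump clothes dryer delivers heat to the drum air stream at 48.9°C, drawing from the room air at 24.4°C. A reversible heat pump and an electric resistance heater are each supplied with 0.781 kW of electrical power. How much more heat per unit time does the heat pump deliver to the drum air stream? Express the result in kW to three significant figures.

In absolute terms T_C = 297.55 K and T_H = 322.05 K, so ΔT = 24.50 K.
COP_Carnot = T_H/ΔT = 322.05/24.50 = 13.14.
The heat pump delivers Q̇_H = COP × Ẇ = 10.27 kW; the resistance heater delivers Ẇ = 0.7810 kW.
Extra = (COP − 1)·Ẇ = 9.485 kW.

9.49 kW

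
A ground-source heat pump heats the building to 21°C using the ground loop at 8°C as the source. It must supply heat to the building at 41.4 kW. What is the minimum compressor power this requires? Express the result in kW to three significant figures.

In absolute terms T_C = 281.15 K and T_H = 294.15 K, so ΔT = 13.00 K.
COP_Carnot = T_H/ΔT = 294.15/13.00 = 22.63.
Ẇ_min = Q̇/COP_Carnot = 41.40/22.63 = 1.830 kW.

1.83 kW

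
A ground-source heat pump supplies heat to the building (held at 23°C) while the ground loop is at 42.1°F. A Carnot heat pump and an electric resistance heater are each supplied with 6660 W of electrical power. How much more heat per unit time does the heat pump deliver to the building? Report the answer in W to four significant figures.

106800 W

In absolute terms T_C = 278.76 K and T_H = 296.15 K, so ΔT = 17.39 K.
COP_Carnot = T_H/ΔT = 296.15/17.39 = 17.03.
The heat pump delivers Q̇_H = COP × Ẇ = 113400 W; the resistance heater delivers Ẇ = 6660 W.
Extra = (COP − 1)·Ẇ = 106800 W.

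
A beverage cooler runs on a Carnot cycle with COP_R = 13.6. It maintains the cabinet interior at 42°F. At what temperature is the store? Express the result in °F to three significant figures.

COP_R = T_C/(T_H − T_C) gives T_H − T_C = T_C/COP.
With T_C = 278.71 K, T_H = 278.71 × (1 + 1/13.6) = 299.20 K.
Converting, 299.20 K = 78.89°F.

78.9 °F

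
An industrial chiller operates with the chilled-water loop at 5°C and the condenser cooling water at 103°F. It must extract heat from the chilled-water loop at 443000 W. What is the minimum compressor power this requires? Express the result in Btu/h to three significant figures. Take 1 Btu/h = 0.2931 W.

187000 Btu/h

In absolute terms T_C = 278.15 K and T_H = 312.59 K, so ΔT = 34.44 K.
COP_Carnot = T_C/ΔT = 278.15/34.44 = 8.075.
Ẇ_min = Q̇/COP_Carnot = 443000/8.075 = 54860 W = 187200 Btu/h.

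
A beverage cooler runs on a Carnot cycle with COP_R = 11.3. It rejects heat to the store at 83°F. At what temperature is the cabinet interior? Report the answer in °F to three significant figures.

For a Carnot refrigerator COP_R = T_C/(T_H − T_C), so T_C = COP·T_H/(1 + COP).
With T_H = 301.48 K, T_C = 11.3 × 301.48/12.30 = 276.97 K.
Converting, 276.97 K = 38.88°F.

38.9 °F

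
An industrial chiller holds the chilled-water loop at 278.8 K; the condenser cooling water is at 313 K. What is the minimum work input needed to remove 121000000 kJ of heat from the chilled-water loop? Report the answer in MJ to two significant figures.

The reservoir spacing is ΔT = 313 − 278.8 = 34.20 K.
The reversible limit is COP_R = T_C/ΔT = 8.152, so W_min = Q_C/COP = Q_C·ΔT/T_C.
W_min = 121000000 × 34.20/278.80 = 14840000 kJ = 14840 MJ.

15000 MJ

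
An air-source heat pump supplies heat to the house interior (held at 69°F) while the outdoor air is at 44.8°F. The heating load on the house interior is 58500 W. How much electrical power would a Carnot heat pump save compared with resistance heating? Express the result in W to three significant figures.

55800 W

In absolute terms T_C = 280.26 K and T_H = 293.71 K, so ΔT = 13.44 K.
COP_Carnot = T_H/ΔT = 293.71/13.44 = 21.85.
Resistance heating needs Ẇ_res = Q̇_H = 58500 W; the reversible heat pump needs only Ẇ_hp = Q̇_H/COP = 2678 W.
Saving = 58500 − 2678 = 55820 W.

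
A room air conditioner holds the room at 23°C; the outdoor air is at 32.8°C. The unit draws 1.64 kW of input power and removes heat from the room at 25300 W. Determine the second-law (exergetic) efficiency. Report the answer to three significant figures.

0.510

Converting, Q̇_C = 25300 W = 25.30 kW, so COP_actual = Q̇_C/Ẇ = 25.30/1.640 = 15.43.
In absolute terms T_C = 296.15 K and T_H = 305.95 K, so ΔT = 9.800 K.
COP_Carnot = T_C/ΔT = 296.15/9.800 = 30.22.
η_II = COP_actual/COP_Carnot = 15.43/30.22 = 0.5105.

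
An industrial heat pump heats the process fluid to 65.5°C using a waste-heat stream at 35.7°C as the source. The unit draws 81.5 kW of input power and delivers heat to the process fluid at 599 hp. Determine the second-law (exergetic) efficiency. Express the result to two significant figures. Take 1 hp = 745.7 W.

0.48

Converting, Q̇_H = 599.0 hp = 446.7 kW, so COP_actual = Q̇_H/Ẇ = 446.7/81.50 = 5.481.
In absolute terms T_C = 308.85 K and T_H = 338.65 K, so ΔT = 29.80 K.
COP_Carnot = T_H/ΔT = 338.65/29.80 = 11.36.
η_II = COP_actual/COP_Carnot = 5.481/11.36 = 0.4823.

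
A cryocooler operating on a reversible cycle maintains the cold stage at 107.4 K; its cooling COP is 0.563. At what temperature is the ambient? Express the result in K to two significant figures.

COP_R = T_C/(T_H − T_C) gives T_H − T_C = T_C/COP.
With T_C = 107.40 K, T_H = 107.40 × (1 + 1/0.563) = 298.16 K.

300 K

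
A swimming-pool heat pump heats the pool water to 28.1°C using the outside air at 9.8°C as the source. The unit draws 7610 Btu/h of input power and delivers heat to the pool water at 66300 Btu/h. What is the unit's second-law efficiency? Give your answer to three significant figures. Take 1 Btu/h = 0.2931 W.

COP_actual = Q̇_H/Ẇ = 66300/7610 = 8.712.
In absolute terms T_C = 282.95 K and T_H = 301.25 K, so ΔT = 18.30 K.
COP_Carnot = T_H/ΔT = 301.25/18.30 = 16.46.
η_II = COP_actual/COP_Carnot = 8.712/16.46 = 0.5292.

0.529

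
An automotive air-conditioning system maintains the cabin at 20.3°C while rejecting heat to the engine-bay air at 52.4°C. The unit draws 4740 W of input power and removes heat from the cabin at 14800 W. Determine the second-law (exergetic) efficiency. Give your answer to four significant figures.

0.3416

COP_actual = Q̇_C/Ẇ = 14800/4740 = 3.122.
In absolute terms T_C = 293.45 K and T_H = 325.55 K, so ΔT = 32.10 K.
COP_Carnot = T_C/ΔT = 293.45/32.10 = 9.142.
η_II = COP_actual/COP_Carnot = 3.122/9.142 = 0.3416.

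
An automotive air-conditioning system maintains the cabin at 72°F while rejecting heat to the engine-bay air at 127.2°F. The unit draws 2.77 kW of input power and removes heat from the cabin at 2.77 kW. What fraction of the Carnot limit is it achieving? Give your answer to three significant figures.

COP_actual = Q̇_C/Ẇ = 2.770/2.770 = 1.000.
In absolute terms T_C = 295.37 K and T_H = 326.04 K, so ΔT = 30.67 K.
COP_Carnot = T_C/ΔT = 295.37/30.67 = 9.632.
η_II = COP_actual/COP_Carnot = 1.000/9.632 = 0.1038.

0.104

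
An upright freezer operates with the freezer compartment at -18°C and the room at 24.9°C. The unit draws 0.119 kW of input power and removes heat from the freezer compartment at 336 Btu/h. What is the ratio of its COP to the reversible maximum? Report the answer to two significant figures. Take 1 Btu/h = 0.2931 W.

Converting, Q̇_C = 336.0 Btu/h = 0.09848 kW, so COP_actual = Q̇_C/Ẇ = 0.09848/0.1190 = 0.8276.
In absolute terms T_C = 255.15 K and T_H = 298.05 K, so ΔT = 42.90 K.
COP_Carnot = T_C/ΔT = 255.15/42.90 = 5.948.
η_II = COP_actual/COP_Carnot = 0.8276/5.948 = 0.1391.

0.14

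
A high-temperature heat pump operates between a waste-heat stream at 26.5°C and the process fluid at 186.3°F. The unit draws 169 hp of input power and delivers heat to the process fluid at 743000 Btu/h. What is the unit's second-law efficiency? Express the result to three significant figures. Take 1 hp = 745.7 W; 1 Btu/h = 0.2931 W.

Converting, Q̇_H = 743000 Btu/h = 292.0 hp, so COP_actual = Q̇_H/Ẇ = 292.0/169.0 = 1.728.
In absolute terms T_C = 299.65 K and T_H = 358.87 K, so ΔT = 59.22 K.
COP_Carnot = T_H/ΔT = 358.87/59.22 = 6.060.
η_II = COP_actual/COP_Carnot = 1.728/6.060 = 0.2852.

0.285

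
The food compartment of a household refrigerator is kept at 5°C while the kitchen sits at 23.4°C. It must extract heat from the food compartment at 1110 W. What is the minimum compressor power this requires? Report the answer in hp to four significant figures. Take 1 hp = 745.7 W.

In absolute terms T_C = 278.15 K and T_H = 296.55 K, so ΔT = 18.40 K.
COP_Carnot = T_C/ΔT = 278.15/18.40 = 15.12.
Ẇ_min = Q̇/COP_Carnot = 1110/15.12 = 73.43 W = 0.09847 hp.

0.09847 hp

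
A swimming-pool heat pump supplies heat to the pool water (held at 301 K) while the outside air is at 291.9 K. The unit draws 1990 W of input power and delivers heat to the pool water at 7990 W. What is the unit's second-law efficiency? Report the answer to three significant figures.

0.121

COP_actual = Q̇_H/Ẇ = 7990/1990 = 4.015.
The reservoir spacing is ΔT = 301 − 291.9 = 9.100 K.
COP_Carnot = T_H/ΔT = 301.00/9.100 = 33.08.
η_II = COP_actual/COP_Carnot = 4.015/33.08 = 0.1214.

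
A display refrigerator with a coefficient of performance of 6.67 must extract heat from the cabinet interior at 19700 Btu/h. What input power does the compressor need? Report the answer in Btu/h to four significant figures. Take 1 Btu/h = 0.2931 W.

Ẇ = Q̇_C/COP = 19700/6.67 = 2954 Btu/h.

2954 Btu/h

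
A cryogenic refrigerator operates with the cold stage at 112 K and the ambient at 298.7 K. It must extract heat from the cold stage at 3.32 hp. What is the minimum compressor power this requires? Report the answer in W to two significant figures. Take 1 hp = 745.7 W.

4100 W

The reservoir spacing is ΔT = 298.7 − 112 = 186.7 K.
COP_Carnot = T_C/ΔT = 112.00/186.7 = 0.5999.
Ẇ_min = Q̇/COP_Carnot = 3.320/0.5999 = 5.534 hp = 4127 W.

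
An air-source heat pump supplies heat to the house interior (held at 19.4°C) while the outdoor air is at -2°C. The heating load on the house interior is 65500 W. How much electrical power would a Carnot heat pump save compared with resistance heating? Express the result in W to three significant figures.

60700 W

In absolute terms T_C = 271.15 K and T_H = 292.55 K, so ΔT = 21.40 K.
COP_Carnot = T_H/ΔT = 292.55/21.40 = 13.67.
Resistance heating needs Ẇ_res = Q̇_H = 65500 W; the reversible heat pump needs only Ẇ_hp = Q̇_H/COP = 4791 W.
Saving = 65500 − 4791 = 60710 W.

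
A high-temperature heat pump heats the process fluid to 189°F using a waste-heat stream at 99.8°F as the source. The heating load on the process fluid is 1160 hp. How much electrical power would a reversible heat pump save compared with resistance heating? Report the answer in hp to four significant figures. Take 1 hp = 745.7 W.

In absolute terms T_C = 310.82 K and T_H = 360.37 K, so ΔT = 49.56 K.
COP_Carnot = T_H/ΔT = 360.37/49.56 = 7.272.
Resistance heating needs Ẇ_res = Q̇_H = 1160 hp; the reversible heat pump needs only Ẇ_hp = Q̇_H/COP = 159.5 hp.
Saving = 1160 − 159.5 = 1000 hp.

1000 hp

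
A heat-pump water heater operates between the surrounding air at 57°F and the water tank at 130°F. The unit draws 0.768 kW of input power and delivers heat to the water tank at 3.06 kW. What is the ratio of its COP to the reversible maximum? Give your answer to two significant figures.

COP_actual = Q̇_H/Ẇ = 3.060/0.7680 = 3.984.
In absolute terms T_C = 287.04 K and T_H = 327.59 K, so ΔT = 40.56 K.
COP_Carnot = T_H/ΔT = 327.59/40.56 = 8.078.
η_II = COP_actual/COP_Carnot = 3.984/8.078 = 0.4933.

0.49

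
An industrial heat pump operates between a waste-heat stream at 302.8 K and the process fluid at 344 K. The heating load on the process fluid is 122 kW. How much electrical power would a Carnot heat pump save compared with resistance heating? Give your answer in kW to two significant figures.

The reservoir spacing is ΔT = 344 − 302.8 = 41.20 K.
COP_Carnot = T_H/ΔT = 344.00/41.20 = 8.350.
Resistance heating needs Ẇ_res = Q̇_H = 122.0 kW; the reversible heat pump needs only Ẇ_hp = Q̇_H/COP = 14.61 kW.
Saving = 122.0 − 14.61 = 107.4 kW.

110 kW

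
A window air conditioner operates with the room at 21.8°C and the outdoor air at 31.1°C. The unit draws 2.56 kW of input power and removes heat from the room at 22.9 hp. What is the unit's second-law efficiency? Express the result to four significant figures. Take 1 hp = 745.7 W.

0.2103

Converting, Q̇_C = 22.90 hp = 17.08 kW, so COP_actual = Q̇_C/Ẇ = 17.08/2.560 = 6.671.
In absolute terms T_C = 294.95 K and T_H = 304.25 K, so ΔT = 9.300 K.
COP_Carnot = T_C/ΔT = 294.95/9.300 = 31.72.
η_II = COP_actual/COP_Carnot = 6.671/31.72 = 0.2103.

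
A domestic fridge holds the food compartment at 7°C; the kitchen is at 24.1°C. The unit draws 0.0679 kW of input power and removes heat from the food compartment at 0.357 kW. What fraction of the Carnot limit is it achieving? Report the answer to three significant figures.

COP_actual = Q̇_C/Ẇ = 0.3570/0.06790 = 5.258.
In absolute terms T_C = 280.15 K and T_H = 297.25 K, so ΔT = 17.10 K.
COP_Carnot = T_C/ΔT = 280.15/17.10 = 16.38.
η_II = COP_actual/COP_Carnot = 5.258/16.38 = 0.3209.

0.321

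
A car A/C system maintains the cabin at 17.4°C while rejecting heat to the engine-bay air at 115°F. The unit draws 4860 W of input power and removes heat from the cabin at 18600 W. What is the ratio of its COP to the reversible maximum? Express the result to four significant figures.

0.3782

COP_actual = Q̇_C/Ẇ = 18600/4860 = 3.827.
In absolute terms T_C = 290.55 K and T_H = 319.26 K, so ΔT = 28.71 K.
COP_Carnot = T_C/ΔT = 290.55/28.71 = 10.12.
η_II = COP_actual/COP_Carnot = 3.827/10.12 = 0.3782.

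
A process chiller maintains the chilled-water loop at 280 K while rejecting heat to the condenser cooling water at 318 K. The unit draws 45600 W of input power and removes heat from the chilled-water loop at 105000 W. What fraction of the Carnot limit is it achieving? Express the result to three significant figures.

0.313

COP_actual = Q̇_C/Ẇ = 105000/45600 = 2.303.
The reservoir spacing is ΔT = 318 − 280 = 38.00 K.
COP_Carnot = T_C/ΔT = 280.00/38.00 = 7.368.
η_II = COP_actual/COP_Carnot = 2.303/7.368 = 0.3125.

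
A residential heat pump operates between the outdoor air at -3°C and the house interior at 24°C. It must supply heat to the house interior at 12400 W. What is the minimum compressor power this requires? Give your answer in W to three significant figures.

In absolute terms T_C = 270.15 K and T_H = 297.15 K, so ΔT = 27.00 K.
COP_Carnot = T_H/ΔT = 297.15/27.00 = 11.01.
Ẇ_min = Q̇/COP_Carnot = 12400/11.01 = 1127 W.

1130 W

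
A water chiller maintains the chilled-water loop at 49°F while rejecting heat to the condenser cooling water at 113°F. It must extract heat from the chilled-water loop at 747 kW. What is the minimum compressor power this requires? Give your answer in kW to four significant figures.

93.99 kW

In absolute terms T_C = 282.59 K and T_H = 318.15 K, so ΔT = 35.56 K.
COP_Carnot = T_C/ΔT = 282.59/35.56 = 7.948.
Ẇ_min = Q̇/COP_Carnot = 747.0/7.948 = 93.99 kW.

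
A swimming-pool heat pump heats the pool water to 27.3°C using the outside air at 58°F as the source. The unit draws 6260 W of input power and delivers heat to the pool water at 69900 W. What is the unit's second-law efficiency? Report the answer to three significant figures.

COP_actual = Q̇_H/Ẇ = 69900/6260 = 11.17.
In absolute terms T_C = 287.59 K and T_H = 300.45 K, so ΔT = 12.86 K.
COP_Carnot = T_H/ΔT = 300.45/12.86 = 23.37.
η_II = COP_actual/COP_Carnot = 11.17/23.37 = 0.4778.

0.478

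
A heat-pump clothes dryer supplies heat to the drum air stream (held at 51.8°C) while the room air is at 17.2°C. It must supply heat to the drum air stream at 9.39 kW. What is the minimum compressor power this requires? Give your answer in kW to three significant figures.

In absolute terms T_C = 290.35 K and T_H = 324.95 K, so ΔT = 34.60 K.
COP_Carnot = T_H/ΔT = 324.95/34.60 = 9.392.
Ẇ_min = Q̇/COP_Carnot = 9.390/9.392 = 0.9998 kW.

1.00 kW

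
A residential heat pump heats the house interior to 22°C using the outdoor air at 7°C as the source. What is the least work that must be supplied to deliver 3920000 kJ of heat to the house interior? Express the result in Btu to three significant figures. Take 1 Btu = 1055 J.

In absolute terms T_C = 280.15 K and T_H = 295.15 K, so ΔT = 15.00 K.
The reversible limit is COP_HP = T_H/ΔT = 19.68, so W_min = Q_H/COP = Q_H·ΔT/T_H.
W_min = 3920000 × 15.00/295.15 = 199200 kJ = 188800 Btu.

189000 Btu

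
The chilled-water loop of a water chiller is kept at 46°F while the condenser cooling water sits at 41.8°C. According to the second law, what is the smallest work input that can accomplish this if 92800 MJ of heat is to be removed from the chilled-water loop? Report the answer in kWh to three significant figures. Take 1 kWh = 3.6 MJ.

3120 kWh

In absolute terms T_C = 280.93 K and T_H = 314.95 K, so ΔT = 34.02 K.
The reversible limit is COP_R = T_C/ΔT = 8.257, so W_min = Q_C/COP = Q_C·ΔT/T_C.
W_min = 92800 × 34.02/280.93 = 11240 MJ = 3122 kWh.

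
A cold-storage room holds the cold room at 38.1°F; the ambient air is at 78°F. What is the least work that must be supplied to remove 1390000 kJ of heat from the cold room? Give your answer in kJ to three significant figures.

111000 kJ

In absolute terms T_C = 276.54 K and T_H = 298.71 K, so ΔT = 22.17 K.
The reversible limit is COP_R = T_C/ΔT = 12.48, so W_min = Q_C/COP = Q_C·ΔT/T_C.
W_min = 1390000 × 22.17/276.54 = 111400 kJ.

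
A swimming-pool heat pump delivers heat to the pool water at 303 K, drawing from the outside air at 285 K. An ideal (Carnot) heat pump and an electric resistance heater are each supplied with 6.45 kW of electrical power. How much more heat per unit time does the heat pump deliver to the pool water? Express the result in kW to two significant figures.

The reservoir spacing is ΔT = 303 − 285 = 18.00 K.
COP_Carnot = T_H/ΔT = 303.00/18.00 = 16.83.
The heat pump delivers Q̇_H = COP × Ẇ = 108.6 kW; the resistance heater delivers Ẇ = 6.450 kW.
Extra = (COP − 1)·Ẇ = 102.1 kW.

100 kW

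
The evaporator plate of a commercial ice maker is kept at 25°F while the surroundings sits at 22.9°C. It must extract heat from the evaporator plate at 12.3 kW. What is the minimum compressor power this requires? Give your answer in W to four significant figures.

1224 W

In absolute terms T_C = 269.26 K and T_H = 296.05 K, so ΔT = 26.79 K.
COP_Carnot = T_C/ΔT = 269.26/26.79 = 10.05.
Ẇ_min = Q̇/COP_Carnot = 12.30/10.05 = 1.224 kW = 1224 W.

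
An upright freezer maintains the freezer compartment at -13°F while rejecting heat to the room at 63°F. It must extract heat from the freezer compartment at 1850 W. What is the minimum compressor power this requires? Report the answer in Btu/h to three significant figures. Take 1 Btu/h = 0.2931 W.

In absolute terms T_C = 248.15 K and T_H = 290.37 K, so ΔT = 42.22 K.
COP_Carnot = T_C/ΔT = 248.15/42.22 = 5.877.
Ẇ_min = Q̇/COP_Carnot = 1850/5.877 = 314.8 W = 1074 Btu/h.

1070 Btu/h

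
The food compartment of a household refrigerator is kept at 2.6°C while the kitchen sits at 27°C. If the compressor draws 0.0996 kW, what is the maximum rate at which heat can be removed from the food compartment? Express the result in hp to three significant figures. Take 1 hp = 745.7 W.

In absolute terms T_C = 275.75 K and T_H = 300.15 K, so ΔT = 24.40 K.
COP_Carnot = T_C/ΔT = 275.75/24.40 = 11.30.
Q̇_max = COP_Carnot × Ẇ = 11.30 × 0.09960 kW = 1.126 kW = 1.509 hp.

1.51 hp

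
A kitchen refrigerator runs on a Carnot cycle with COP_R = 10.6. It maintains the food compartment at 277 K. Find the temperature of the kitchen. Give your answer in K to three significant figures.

303 K

COP_R = T_C/(T_H − T_C) gives T_H − T_C = T_C/COP.
With T_C = 277.00 K, T_H = 277.00 × (1 + 1/10.6) = 303.13 K.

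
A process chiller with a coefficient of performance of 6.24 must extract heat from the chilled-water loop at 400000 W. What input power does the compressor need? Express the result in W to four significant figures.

Ẇ = Q̇_C/COP = 400000/6.24 = 64100 W.

64100 W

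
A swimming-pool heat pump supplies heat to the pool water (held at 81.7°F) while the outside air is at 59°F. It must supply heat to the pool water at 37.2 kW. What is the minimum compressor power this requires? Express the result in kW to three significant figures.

In absolute terms T_C = 288.15 K and T_H = 300.76 K, so ΔT = 12.61 K.
COP_Carnot = T_H/ΔT = 300.76/12.61 = 23.85.
Ẇ_min = Q̇/COP_Carnot = 37.20/23.85 = 1.560 kW.

1.56 kW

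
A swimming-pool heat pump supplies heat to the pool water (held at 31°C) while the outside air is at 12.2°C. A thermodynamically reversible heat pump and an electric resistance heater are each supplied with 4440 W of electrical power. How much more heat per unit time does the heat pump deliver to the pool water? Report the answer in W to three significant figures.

67400 W

In absolute terms T_C = 285.35 K and T_H = 304.15 K, so ΔT = 18.80 K.
COP_Carnot = T_H/ΔT = 304.15/18.80 = 16.18.
The heat pump delivers Q̇_H = COP × Ẇ = 71830 W; the resistance heater delivers Ẇ = 4440 W.
Extra = (COP − 1)·Ẇ = 67390 W.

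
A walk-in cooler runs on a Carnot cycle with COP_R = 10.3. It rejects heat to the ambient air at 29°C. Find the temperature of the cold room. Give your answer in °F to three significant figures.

For a Carnot refrigerator COP_R = T_C/(T_H − T_C), so T_C = COP·T_H/(1 + COP).
With T_H = 302.15 K, T_C = 10.3 × 302.15/11.30 = 275.41 K.
Converting, 275.41 K = 36.07°F.

36.1 °F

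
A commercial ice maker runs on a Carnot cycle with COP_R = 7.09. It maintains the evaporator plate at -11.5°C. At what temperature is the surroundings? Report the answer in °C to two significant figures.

COP_R = T_C/(T_H − T_C) gives T_H − T_C = T_C/COP.
With T_C = 261.65 K, T_H = 261.65 × (1 + 1/7.09) = 298.55 K.
Converting, 298.55 K = 25.40°C.

25 °C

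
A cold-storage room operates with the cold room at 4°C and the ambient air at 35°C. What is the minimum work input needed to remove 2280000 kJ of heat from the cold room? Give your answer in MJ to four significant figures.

255.0 MJ

In absolute terms T_C = 277.15 K and T_H = 308.15 K, so ΔT = 31.00 K.
The reversible limit is COP_R = T_C/ΔT = 8.940, so W_min = Q_C/COP = Q_C·ΔT/T_C.
W_min = 2280000 × 31.00/277.15 = 255000 kJ = 255.0 MJ.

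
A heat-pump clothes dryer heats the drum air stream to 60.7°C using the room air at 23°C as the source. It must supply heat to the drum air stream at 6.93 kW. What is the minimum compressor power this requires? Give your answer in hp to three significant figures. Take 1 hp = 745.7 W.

In absolute terms T_C = 296.15 K and T_H = 333.85 K, so ΔT = 37.70 K.
COP_Carnot = T_H/ΔT = 333.85/37.70 = 8.855.
Ẇ_min = Q̇/COP_Carnot = 6.930/8.855 = 0.7826 kW = 1.049 hp.

1.05 hp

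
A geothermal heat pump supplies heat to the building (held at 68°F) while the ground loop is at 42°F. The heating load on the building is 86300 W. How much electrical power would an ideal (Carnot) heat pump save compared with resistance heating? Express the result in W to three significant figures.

In absolute terms T_C = 278.71 K and T_H = 293.15 K, so ΔT = 14.44 K.
COP_Carnot = T_H/ΔT = 293.15/14.44 = 20.30.
Resistance heating needs Ẇ_res = Q̇_H = 86300 W; the reversible heat pump needs only Ẇ_hp = Q̇_H/COP = 4252 W.
Saving = 86300 − 4252 = 82050 W.

82000 W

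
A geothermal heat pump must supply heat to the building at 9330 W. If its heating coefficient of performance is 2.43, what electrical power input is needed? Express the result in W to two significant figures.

3800 W

Ẇ = Q̇_H/COP_HP = 9330/2.43 = 3840 W.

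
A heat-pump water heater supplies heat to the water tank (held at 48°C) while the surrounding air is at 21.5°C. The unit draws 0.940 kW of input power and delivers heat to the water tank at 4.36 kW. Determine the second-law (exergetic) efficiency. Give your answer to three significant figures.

0.383

COP_actual = Q̇_H/Ẇ = 4.360/0.9400 = 4.638.
In absolute terms T_C = 294.65 K and T_H = 321.15 K, so ΔT = 26.50 K.
COP_Carnot = T_H/ΔT = 321.15/26.50 = 12.12.
η_II = COP_actual/COP_Carnot = 4.638/12.12 = 0.3827.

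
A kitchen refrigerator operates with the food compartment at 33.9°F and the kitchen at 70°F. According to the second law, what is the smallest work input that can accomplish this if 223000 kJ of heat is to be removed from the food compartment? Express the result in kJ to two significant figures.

In absolute terms T_C = 274.21 K and T_H = 294.26 K, so ΔT = 20.06 K.
The reversible limit is COP_R = T_C/ΔT = 13.67, so W_min = Q_C/COP = Q_C·ΔT/T_C.
W_min = 223000 × 20.06/274.21 = 16310 kJ.

16000 kJ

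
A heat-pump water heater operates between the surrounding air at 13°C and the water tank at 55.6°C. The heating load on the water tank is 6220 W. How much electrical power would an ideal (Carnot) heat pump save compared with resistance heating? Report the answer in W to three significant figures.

5410 W

In absolute terms T_C = 286.15 K and T_H = 328.75 K, so ΔT = 42.60 K.
COP_Carnot = T_H/ΔT = 328.75/42.60 = 7.717.
Resistance heating needs Ẇ_res = Q̇_H = 6220 W; the reversible heat pump needs only Ẇ_hp = Q̇_H/COP = 806.0 W.
Saving = 6220 − 806.0 = 5414 W.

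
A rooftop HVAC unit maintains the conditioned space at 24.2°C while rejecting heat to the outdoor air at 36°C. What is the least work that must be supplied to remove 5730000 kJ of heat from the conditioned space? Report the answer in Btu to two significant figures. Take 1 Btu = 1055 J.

220000 Btu

In absolute terms T_C = 297.35 K and T_H = 309.15 K, so ΔT = 11.80 K.
The reversible limit is COP_R = T_C/ΔT = 25.20, so W_min = Q_C/COP = Q_C·ΔT/T_C.
W_min = 5730000 × 11.80/297.35 = 227400 kJ = 215500 Btu.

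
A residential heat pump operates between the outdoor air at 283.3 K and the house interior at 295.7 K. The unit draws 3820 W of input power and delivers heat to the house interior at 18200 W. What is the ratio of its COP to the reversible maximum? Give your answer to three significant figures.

COP_actual = Q̇_H/Ẇ = 18200/3820 = 4.764.
The reservoir spacing is ΔT = 295.7 − 283.3 = 12.40 K.
COP_Carnot = T_H/ΔT = 295.70/12.40 = 23.85.
η_II = COP_actual/COP_Carnot = 4.764/23.85 = 0.1998.

0.200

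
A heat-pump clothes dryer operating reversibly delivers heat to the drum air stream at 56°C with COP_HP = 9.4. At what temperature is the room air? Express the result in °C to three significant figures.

21.0 °C

COP_HP = T_H/(T_H − T_C) gives T_H − T_C = T_H/COP.
With T_H = 329.15 K, T_C = 329.15 × (1 − 1/9.4) = 294.13 K.
Converting, 294.13 K = 20.98°C.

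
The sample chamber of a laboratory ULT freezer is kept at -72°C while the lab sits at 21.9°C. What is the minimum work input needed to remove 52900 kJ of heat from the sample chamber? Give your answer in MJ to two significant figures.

25 MJ

In absolute terms T_C = 201.15 K and T_H = 295.05 K, so ΔT = 93.90 K.
The reversible limit is COP_R = T_C/ΔT = 2.142, so W_min = Q_C/COP = Q_C·ΔT/T_C.
W_min = 52900 × 93.90/201.15 = 24690 kJ = 24.69 MJ.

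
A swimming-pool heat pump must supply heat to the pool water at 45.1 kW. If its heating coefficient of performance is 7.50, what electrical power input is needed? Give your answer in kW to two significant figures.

Ẇ = Q̇_H/COP_HP = 45.10/7.50 = 6.013 kW.

6.0 kW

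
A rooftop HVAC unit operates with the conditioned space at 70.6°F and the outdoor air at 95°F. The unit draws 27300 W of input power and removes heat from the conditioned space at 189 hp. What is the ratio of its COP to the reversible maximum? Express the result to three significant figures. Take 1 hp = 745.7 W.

0.238

Converting, Q̇_C = 189.0 hp = 140900 W, so COP_actual = Q̇_C/Ẇ = 140900/27300 = 5.163.
In absolute terms T_C = 294.59 K and T_H = 308.15 K, so ΔT = 13.56 K.
COP_Carnot = T_C/ΔT = 294.59/13.56 = 21.73.
η_II = COP_actual/COP_Carnot = 5.163/21.73 = 0.2376.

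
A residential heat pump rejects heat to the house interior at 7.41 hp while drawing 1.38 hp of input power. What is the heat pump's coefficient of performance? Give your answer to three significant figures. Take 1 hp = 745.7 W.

The first law gives Q̇_H = Q̇_C + Ẇ, so the three rates are Q̇_C = 6.030, Q̇_H = 7.410, Ẇ = 1.380 hp.
COP_HP = Q̇_H/Ẇ = 7.410/1.380 = 5.370.

5.37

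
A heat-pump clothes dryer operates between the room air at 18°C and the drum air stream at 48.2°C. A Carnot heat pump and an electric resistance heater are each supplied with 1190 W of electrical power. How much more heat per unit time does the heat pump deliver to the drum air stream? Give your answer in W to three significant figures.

In absolute terms T_C = 291.15 K and T_H = 321.35 K, so ΔT = 30.20 K.
COP_Carnot = T_H/ΔT = 321.35/30.20 = 10.64.
The heat pump delivers Q̇_H = COP × Ẇ = 12660 W; the resistance heater delivers Ẇ = 1190 W.
Extra = (COP − 1)·Ẇ = 11470 W.

11500 W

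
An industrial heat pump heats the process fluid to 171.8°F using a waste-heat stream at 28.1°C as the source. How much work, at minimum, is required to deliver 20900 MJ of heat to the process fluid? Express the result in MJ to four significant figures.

In absolute terms T_C = 301.25 K and T_H = 350.82 K, so ΔT = 49.57 K.
The reversible limit is COP_HP = T_H/ΔT = 7.078, so W_min = Q_H/COP = Q_H·ΔT/T_H.
W_min = 20900 × 49.57/350.82 = 2953 MJ.

2953 MJ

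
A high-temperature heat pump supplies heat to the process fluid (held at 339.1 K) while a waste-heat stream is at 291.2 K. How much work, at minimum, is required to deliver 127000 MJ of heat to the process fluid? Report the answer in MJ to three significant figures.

The reservoir spacing is ΔT = 339.1 − 291.2 = 47.90 K.
The reversible limit is COP_HP = T_H/ΔT = 7.079, so W_min = Q_H/COP = Q_H·ΔT/T_H.
W_min = 127000 × 47.90/339.10 = 17940 MJ.

17900 MJ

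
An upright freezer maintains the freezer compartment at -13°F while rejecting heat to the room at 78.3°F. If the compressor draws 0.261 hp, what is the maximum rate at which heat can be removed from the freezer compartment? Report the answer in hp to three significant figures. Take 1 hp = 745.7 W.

1.28 hp

In absolute terms T_C = 248.15 K and T_H = 298.87 K, so ΔT = 50.72 K.
COP_Carnot = T_C/ΔT = 248.15/50.72 = 4.892.
Q̇_max = COP_Carnot × Ẇ = 4.892 × 0.2610 hp = 1.277 hp.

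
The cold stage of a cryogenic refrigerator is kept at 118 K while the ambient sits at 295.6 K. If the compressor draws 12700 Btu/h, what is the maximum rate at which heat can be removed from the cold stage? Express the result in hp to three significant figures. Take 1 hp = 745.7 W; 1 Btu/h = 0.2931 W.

3.32 hp

The reservoir spacing is ΔT = 295.6 − 118 = 177.6 K.
COP_Carnot = T_C/ΔT = 118.00/177.6 = 0.6644.
Q̇_max = COP_Carnot × Ẇ = 0.6644 × 12700 Btu/h = 8438 Btu/h = 3.317 hp.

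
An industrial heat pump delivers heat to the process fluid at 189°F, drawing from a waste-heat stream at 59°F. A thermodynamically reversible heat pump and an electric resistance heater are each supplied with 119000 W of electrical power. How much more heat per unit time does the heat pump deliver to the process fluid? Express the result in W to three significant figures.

In absolute terms T_C = 288.15 K and T_H = 360.37 K, so ΔT = 72.22 K.
COP_Carnot = T_H/ΔT = 360.37/72.22 = 4.990.
The heat pump delivers Q̇_H = COP × Ẇ = 593800 W; the resistance heater delivers Ẇ = 119000 W.
Extra = (COP − 1)·Ẇ = 474800 W.

475000 W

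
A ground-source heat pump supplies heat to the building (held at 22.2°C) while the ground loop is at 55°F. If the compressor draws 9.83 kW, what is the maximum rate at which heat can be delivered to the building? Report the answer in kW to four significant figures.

308.1 kW

In absolute terms T_C = 285.93 K and T_H = 295.35 K, so ΔT = 9.422 K.
COP_Carnot = T_H/ΔT = 295.35/9.422 = 31.35.
Q̇_max = COP_Carnot × Ẇ = 31.35 × 9.830 kW = 308.1 kW.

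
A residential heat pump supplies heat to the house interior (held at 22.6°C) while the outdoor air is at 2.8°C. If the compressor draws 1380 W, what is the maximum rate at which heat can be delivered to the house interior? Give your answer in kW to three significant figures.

In absolute terms T_C = 275.95 K and T_H = 295.75 K, so ΔT = 19.80 K.
COP_Carnot = T_H/ΔT = 295.75/19.80 = 14.94.
Q̇_max = COP_Carnot × Ẇ = 14.94 × 1380 W = 20610 W = 20.61 kW.

20.6 kW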